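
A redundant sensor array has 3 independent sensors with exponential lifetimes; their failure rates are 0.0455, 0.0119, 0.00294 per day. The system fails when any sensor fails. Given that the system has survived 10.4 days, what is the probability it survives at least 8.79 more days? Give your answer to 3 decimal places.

0.588

Time to first failure ~ Exp(Σλ) with Σλ = 0.06034.
By memorylessness, P(T > 10.4+8.79 | T > 10.4) = P(T > 8.79) = e^(−0.06034·8.79) ≈ 0.588.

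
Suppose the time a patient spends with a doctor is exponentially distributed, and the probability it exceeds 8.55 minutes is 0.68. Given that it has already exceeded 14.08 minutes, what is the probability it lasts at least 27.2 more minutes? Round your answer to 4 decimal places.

0.2932

From e^(−λ·8.55) = 0.68, λ = −ln(0.68)/8.55 = 0.0451067.
Memoryless: P(X > 14.08+27.2 | X > 14.08) = P(X > 27.2) = e^(−0.0451067·27.2) ≈ 0.2932.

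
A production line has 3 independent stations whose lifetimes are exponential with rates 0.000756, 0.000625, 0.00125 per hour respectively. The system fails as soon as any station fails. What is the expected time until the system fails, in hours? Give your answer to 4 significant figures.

380.1

The time to first failure is exponential with rate Σλ = 0.000756 + 0.000625 + 0.00125 = 0.002631.
E[min] = 1/Σλ = 1/0.002631 = 380.084 hours.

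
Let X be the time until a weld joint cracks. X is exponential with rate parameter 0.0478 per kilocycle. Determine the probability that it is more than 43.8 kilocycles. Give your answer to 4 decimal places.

0.1232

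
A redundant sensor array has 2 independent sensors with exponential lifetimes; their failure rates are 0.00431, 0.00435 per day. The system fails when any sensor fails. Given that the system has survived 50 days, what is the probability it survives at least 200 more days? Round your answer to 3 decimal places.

Time to first failure ~ Exp(Σλ) with Σλ = 0.00866.
By memorylessness, P(T > 50+200 | T > 50) = P(T > 200) = e^(−0.00866·200) ≈ 0.177.

0.177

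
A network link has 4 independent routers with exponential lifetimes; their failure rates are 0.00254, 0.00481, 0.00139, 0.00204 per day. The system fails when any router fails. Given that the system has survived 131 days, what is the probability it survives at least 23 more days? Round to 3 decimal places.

0.780

Time to first failure ~ Exp(Σλ) with Σλ = 0.01078.
By memorylessness, P(T > 131+23 | T > 131) = P(T > 23) = e^(−0.01078·23) ≈ 0.780.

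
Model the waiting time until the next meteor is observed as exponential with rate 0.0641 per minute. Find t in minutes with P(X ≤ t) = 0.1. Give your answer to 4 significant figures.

1.644

Set 1 − e^(−λt) = 0.1, so t = −ln(0.9)/λ = 0.10536/0.0641 ≈ 1.64369 minutes.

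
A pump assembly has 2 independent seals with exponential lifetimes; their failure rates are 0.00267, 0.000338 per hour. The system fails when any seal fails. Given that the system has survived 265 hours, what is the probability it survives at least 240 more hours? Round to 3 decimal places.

0.486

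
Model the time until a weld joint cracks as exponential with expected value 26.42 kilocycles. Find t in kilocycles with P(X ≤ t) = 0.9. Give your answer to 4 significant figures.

The rate is λ = 1/26.42 = 0.0378501 per kilocycle.
Set 1 − e^(−λt) = 0.9, so t = −ln(0.1)/λ = 2.3026/0.0378501 ≈ 60.8343 kilocycles.

60.83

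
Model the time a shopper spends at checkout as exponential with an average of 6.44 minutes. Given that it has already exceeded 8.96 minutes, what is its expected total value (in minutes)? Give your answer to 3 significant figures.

15.4

The rate is λ = 1/6.44 = 0.15528 per minute.
By memorylessness, E[X | X > 8.96] = 8.96 + 1/λ = 8.96 + 6.44 = 15.4 minutes.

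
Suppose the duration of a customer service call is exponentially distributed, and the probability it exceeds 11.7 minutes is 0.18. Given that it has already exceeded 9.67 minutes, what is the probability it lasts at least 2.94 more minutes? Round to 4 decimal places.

From e^(−λ·11.7) = 0.18, λ = −ln(0.18)/11.7 = 0.146564.
Memoryless: P(X > 9.67+2.94 | X > 9.67) = P(X > 2.94) = e^(−0.146564·2.94) ≈ 0.6499.

0.6499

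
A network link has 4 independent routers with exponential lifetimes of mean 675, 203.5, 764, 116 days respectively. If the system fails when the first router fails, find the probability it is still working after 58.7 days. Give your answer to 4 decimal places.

0.3836

The first failure time is exponential with rate Σλ_i = 1/675 + 1/203.5 + 1/764 + 1/116 = 0.0163251 per day.
P(min > 58.7) = e^(−0.0163251·58.7) = e^(−0.95828) ≈ 0.3836.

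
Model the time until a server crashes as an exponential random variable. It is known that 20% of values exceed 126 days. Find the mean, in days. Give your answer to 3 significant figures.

e^(−λ·126) = 0.20 ⇒ λ = −ln(0.20)/126 = 0.0127733.
Mean = 1/λ = 78.2882 days.

78.3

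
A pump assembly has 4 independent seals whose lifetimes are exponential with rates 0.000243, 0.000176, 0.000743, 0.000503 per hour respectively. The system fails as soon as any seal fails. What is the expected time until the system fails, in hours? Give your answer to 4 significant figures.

The time to first failure is exponential with rate Σλ = 0.000243 + 0.000176 + 0.000743 + 0.000503 = 0.001665.
E[min] = 1/Σλ = 1/0.001665 = 600.601 hours.

600.6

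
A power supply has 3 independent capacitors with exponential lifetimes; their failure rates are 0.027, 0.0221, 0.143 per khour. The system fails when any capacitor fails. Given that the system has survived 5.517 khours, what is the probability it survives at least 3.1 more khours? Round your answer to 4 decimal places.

0.5513

Time to first failure ~ Exp(Σλ) with Σλ = 0.1921.
By memorylessness, P(T > 5.517+3.1 | T > 5.517) = P(T > 3.1) = e^(−0.1921·3.1) ≈ 0.5513.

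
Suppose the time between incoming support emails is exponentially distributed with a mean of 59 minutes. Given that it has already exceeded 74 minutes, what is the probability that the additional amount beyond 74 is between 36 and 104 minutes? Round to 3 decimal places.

The rate is λ = 1/59 = 0.0169492 per minute.
Memoryless: the residual past 74 is again Exp(λ).
P(36 < residual < 104) = e^(−λ·36) − e^(−λ·104) = 0.54326 − 0.17158 ≈ 0.372.

0.372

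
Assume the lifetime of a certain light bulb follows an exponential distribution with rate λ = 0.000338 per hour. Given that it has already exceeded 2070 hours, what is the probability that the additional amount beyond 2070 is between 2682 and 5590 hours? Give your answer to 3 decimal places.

Memoryless: the residual past 2070 is again Exp(λ).
P(2682 < residual < 5590) = e^(−λ·2682) − e^(−λ·5590) = 0.40393 − 0.15116 ≈ 0.253.

0.253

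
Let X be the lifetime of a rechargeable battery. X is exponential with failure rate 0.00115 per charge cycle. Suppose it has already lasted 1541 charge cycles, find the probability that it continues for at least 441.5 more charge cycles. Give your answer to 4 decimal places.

P(X > s+t | X > s) = e^(−λ(s+t))/e^(−λs) = e^(−λt), independent of s = 1541.
P(X > 441.5) = e^(−0.50772) ≈ 0.6019.

0.6019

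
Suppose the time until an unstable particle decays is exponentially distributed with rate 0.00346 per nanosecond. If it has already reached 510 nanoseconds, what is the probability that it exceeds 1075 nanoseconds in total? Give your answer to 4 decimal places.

0.1416

P(X > s+t | X > s) = e^(−λ(s+t))/e^(−λs) = e^(−λt), independent of s = 510.
P(X > 565) = e^(−1.9549) ≈ 0.1416.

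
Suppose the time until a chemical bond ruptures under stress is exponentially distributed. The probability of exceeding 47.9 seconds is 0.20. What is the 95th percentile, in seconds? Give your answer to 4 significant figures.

89.16

e^(−λ·47.9) = 0.20 ⇒ λ = −ln(0.20)/47.9 = 0.0336.
95th percentile: 1 − e^(−λt) = 0.95, t = −ln(0.05)/λ = 89.1588 seconds.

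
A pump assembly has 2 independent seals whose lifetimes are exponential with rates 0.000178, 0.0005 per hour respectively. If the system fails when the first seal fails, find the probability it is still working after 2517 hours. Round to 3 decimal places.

0.181

The time to first failure is exponential with rate Σλ = 0.000178 + 0.0005 = 0.000678.
P(min > 2517) = e^(−0.000678·2517) = e^(−1.7065) ≈ 0.181.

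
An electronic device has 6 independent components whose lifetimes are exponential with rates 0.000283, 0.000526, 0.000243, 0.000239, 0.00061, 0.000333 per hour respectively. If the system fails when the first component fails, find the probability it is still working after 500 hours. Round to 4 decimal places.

0.3273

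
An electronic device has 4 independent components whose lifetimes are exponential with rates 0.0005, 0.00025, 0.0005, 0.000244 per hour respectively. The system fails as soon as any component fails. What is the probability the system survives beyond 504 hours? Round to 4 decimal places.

0.4710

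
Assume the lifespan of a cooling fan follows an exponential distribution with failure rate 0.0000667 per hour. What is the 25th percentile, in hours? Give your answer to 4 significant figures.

Set 1 − e^(−λt) = 0.25, so t = −ln(0.75)/λ = 0.28768/0.0000667 ≈ 4313.07 hours.

4313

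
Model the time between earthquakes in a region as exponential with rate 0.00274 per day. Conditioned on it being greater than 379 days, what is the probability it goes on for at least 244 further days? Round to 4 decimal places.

0.5124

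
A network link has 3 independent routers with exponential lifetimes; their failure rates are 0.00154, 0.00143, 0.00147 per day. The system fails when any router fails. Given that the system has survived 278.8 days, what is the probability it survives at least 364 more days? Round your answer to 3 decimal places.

0.199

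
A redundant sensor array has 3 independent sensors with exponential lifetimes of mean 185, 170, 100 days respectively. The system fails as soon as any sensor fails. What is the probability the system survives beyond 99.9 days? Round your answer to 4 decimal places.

The first failure time is exponential with rate Σλ_i = 1/185 + 1/170 + 1/100 = 0.0212878 per day.
P(min > 99.9) = e^(−0.0212878·99.9) = e^(−2.1266) ≈ 0.1192.

0.1192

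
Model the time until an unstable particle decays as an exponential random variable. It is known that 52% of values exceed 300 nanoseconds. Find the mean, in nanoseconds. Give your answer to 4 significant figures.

458.8

e^(−λ·300) = 0.52 ⇒ λ = −ln(0.52)/300 = 0.00217975.
Mean = 1/λ = 458.767 nanoseconds.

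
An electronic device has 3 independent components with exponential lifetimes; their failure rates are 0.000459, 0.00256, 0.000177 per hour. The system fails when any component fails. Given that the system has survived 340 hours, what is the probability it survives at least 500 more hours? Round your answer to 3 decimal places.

0.202

Time to first failure ~ Exp(Σλ) with Σλ = 0.003196.
By memorylessness, P(T > 340+500 | T > 340) = P(T > 500) = e^(−0.003196·500) ≈ 0.202.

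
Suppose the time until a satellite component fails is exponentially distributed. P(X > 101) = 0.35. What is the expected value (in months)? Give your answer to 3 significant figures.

e^(−λ·101) = 0.35 ⇒ λ = −ln(0.35)/101 = 0.0103943.
Mean = 1/λ = 96.2068 months.

96.2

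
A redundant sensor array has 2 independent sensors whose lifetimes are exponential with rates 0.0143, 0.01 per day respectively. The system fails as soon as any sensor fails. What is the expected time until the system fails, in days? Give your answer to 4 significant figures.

The time to first failure is exponential with rate Σλ = 0.0143 + 0.01 = 0.0243.
E[min] = 1/Σλ = 1/0.0243 = 41.1523 days.

41.15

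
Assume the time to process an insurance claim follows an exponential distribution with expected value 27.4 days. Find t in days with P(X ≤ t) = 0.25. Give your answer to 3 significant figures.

7.88

The rate is λ = 1/27.4 = 0.0364964 per day.
Set 1 − e^(−λt) = 0.25, so t = −ln(0.75)/λ = 0.28768/0.0364964 ≈ 7.88249 days.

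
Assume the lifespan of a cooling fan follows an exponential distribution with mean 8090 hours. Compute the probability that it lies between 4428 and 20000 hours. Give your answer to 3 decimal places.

The rate is λ = 1/8090 = 0.000123609 per hour.
P(4428 < X < 20000) = e^(−λ·4428) − e^(−λ·20000) = 0.57849 − 0.08440 ≈ 0.494.

0.494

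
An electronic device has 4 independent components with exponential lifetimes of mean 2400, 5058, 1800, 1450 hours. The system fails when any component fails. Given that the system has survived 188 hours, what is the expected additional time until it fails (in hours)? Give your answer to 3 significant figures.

First-failure rate Σλ = 1/2400 + 1/5058 + 1/1800 + 1/1450 = 0.00185958.
By memorylessness the expected residual is 1/Σλ = 537.755 hours, regardless of the 188 already elapsed.

538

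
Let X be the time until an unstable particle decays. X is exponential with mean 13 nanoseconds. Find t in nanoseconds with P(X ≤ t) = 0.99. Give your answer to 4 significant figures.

The rate is λ = 1/13 = 0.0769231 per nanosecond.
Set 1 − e^(−λt) = 0.99, so t = −ln(0.01)/λ = 4.6052/0.0769231 ≈ 59.8672 nanoseconds.

59.87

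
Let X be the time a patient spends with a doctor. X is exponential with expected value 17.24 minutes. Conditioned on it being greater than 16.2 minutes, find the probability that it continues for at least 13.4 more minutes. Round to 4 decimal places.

The rate is λ = 1/17.24 = 0.0580046 per minute.
P(X > s+t | X > s) = e^(−λ(s+t))/e^(−λs) = e^(−λt), independent of s = 16.2.
P(X > 13.4) = e^(−0.77726) ≈ 0.4597.

0.4597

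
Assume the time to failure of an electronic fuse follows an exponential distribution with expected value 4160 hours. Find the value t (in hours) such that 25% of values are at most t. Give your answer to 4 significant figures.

1197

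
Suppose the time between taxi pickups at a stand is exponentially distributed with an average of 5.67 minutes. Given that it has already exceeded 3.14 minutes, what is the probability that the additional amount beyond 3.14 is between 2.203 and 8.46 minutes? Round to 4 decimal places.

0.4531

The rate is λ = 1/5.67 = 0.176367 per minute.
Memoryless: the residual past 3.14 is again Exp(λ).
P(2.203 < residual < 8.46) = e^(−λ·2.203) − e^(−λ·8.46) = 0.67805 − 0.22491 ≈ 0.4531.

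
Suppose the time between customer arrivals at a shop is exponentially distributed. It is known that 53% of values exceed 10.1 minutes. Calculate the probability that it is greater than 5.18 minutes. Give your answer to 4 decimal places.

0.7221

e^(−λ·10.1) = 0.53 ⇒ λ = −ln(0.53)/10.1 = 0.0628592.
P(X > 5.18) = e^(−0.0628592·5.18) = e^(−0.32561) ≈ 0.7221.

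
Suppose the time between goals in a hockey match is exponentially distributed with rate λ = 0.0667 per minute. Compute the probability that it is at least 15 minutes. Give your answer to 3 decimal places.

0.368

P(X > 15) = e^(−λ·15) = e^(−1.0005) ≈ 0.368.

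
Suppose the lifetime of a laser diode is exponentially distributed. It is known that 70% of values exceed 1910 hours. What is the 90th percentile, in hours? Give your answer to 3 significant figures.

e^(−λ·1910) = 0.70 ⇒ λ = −ln(0.70)/1910 = 0.000186741.
90th percentile: 1 − e^(−λt) = 0.9, t = −ln(0.1)/λ = 12330.4 hours.

12300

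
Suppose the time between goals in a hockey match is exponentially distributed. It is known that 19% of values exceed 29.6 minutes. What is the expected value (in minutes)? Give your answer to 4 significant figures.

e^(−λ·29.6) = 0.19 ⇒ λ = −ln(0.19)/29.6 = 0.0561058.
Mean = 1/λ = 17.8235 minutes.

17.82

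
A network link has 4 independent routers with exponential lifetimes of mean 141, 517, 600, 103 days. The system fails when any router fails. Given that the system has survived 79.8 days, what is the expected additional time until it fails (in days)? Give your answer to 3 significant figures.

First-failure rate Σλ = 1/141 + 1/517 + 1/600 + 1/103 = 0.0204018.
By memorylessness the expected residual is 1/Σλ = 49.0152 days, regardless of the 79.8 already elapsed.

49.0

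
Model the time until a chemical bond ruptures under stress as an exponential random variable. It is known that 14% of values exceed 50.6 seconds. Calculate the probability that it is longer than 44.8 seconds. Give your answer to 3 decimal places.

0.175

e^(−λ·50.6) = 0.14 ⇒ λ = −ln(0.14)/50.6 = 0.038856.
P(X > 44.8) = e^(−0.038856·44.8) = e^(−1.7407) ≈ 0.175.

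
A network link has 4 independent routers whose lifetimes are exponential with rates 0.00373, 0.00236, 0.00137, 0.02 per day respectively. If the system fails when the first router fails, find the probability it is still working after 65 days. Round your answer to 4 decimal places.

0.1678

The time to first failure is exponential with rate Σλ = 0.00373 + 0.00236 + 0.00137 + 0.02 = 0.02746.
P(min > 65) = e^(−0.02746·65) = e^(−1.7849) ≈ 0.1678.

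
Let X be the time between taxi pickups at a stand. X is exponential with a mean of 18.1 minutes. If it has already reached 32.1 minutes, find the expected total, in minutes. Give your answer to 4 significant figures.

The rate is λ = 1/18.1 = 0.0552486 per minute.
By memorylessness, E[X | X > 32.1] = 32.1 + 1/λ = 32.1 + 18.1 = 50.2 minutes.

50.20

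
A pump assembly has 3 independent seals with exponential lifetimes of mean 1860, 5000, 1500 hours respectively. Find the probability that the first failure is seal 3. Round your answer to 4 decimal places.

Rates: λ_i = 1/mean_i → 0.000537634, 0.0002, 0.000666667; Σλ = 0.0014043.
P(seal 3 first) = λ_3/Σλ = 0.000666667/0.0014043 ≈ 0.4747.

0.4747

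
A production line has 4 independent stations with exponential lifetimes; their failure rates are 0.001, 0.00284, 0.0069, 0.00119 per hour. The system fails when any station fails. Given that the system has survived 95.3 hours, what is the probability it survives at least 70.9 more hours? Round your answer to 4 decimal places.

0.4292

Time to first failure ~ Exp(Σλ) with Σλ = 0.01193.
By memorylessness, P(T > 95.3+70.9 | T > 95.3) = P(T > 70.9) = e^(−0.01193·70.9) ≈ 0.4292.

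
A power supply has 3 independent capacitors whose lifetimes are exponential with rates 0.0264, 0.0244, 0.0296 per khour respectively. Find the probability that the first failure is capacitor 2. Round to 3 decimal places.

The time to first failure is exponential with rate Σλ = 0.0264 + 0.0244 + 0.0296 = 0.0804.
P(capacitor 2 first) = λ_2/Σλ = 0.0244/0.0804 ≈ 0.303.

0.303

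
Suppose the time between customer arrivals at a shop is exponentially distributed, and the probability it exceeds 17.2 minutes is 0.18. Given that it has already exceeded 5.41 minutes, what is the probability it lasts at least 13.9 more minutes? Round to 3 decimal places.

0.250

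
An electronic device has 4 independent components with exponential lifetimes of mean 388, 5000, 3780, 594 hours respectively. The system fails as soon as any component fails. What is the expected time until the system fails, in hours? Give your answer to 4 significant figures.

211.6

The first failure time is exponential with rate Σλ_i = 1/388 + 1/5000 + 1/3780 + 1/594 = 0.00472537 per hour.
E[min] = 1/Σλ = 1/0.00472537 = 211.624 hours.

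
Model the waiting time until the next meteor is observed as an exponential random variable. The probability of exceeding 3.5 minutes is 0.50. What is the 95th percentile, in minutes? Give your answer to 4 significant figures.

15.13

e^(−λ·3.5) = 0.50 ⇒ λ = −ln(0.50)/3.5 = 0.198042.
95th percentile: 1 − e^(−λt) = 0.95, t = −ln(0.05)/λ = 15.1267 minutes.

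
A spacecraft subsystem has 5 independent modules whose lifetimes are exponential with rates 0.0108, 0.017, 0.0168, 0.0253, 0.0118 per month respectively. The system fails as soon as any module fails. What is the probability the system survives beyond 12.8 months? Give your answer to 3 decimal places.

The time to first failure is exponential with rate Σλ = 0.0108 + 0.017 + 0.0168 + 0.0253 + 0.0118 = 0.0817.
P(min > 12.8) = e^(−0.0817·12.8) = e^(−1.0458) ≈ 0.351.

0.351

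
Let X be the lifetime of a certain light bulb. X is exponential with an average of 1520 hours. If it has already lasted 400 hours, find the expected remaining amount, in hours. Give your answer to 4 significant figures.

The rate is λ = 1/1520 = 0.000657895 per hour.
By memorylessness, the remaining amount past any threshold is again Exp(λ) with mean 1/λ = 1520 hours.

1520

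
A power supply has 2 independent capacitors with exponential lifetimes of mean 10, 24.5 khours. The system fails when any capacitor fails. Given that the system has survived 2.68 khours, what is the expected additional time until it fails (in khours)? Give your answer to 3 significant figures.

7.10

First-failure rate Σλ = 1/10 + 1/24.5 = 0.140816.
By memorylessness the expected residual is 1/Σλ = 7.10145 khours, regardless of the 2.68 already elapsed.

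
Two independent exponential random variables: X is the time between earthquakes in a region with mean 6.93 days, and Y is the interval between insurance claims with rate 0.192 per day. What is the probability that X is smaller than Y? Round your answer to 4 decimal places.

λ_1 = 1/6.93 = 0.1443, λ_2 = 0.192.
For independent exponentials, P(X < Y) = λ_1/(λ_1+λ_2) = 0.1443/0.3363 ≈ 0.4291.

0.4291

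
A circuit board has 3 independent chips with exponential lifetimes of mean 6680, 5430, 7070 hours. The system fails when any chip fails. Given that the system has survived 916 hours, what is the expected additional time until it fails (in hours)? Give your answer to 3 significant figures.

First-failure rate Σλ = 1/6680 + 1/5430 + 1/7070 = 0.000475305.
By memorylessness the expected residual is 1/Σλ = 2103.91 hours, regardless of the 916 already elapsed.

2100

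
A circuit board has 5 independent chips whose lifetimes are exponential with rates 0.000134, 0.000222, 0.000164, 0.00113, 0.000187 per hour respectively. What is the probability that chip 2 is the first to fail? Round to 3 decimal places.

The time to first failure is exponential with rate Σλ = 0.000134 + 0.000222 + 0.000164 + 0.00113 + 0.000187 = 0.001837.
P(chip 2 first) = λ_2/Σλ = 0.000222/0.001837 ≈ 0.121.

0.121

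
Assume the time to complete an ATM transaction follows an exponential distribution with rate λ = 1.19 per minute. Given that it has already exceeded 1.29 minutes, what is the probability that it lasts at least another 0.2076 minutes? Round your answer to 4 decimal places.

By the memoryless property, P(X > 1.29+0.2076 | X > 1.29) = P(X > 0.2076).
P(X > 0.2076) = e^(−0.24704) ≈ 0.7811.

0.7811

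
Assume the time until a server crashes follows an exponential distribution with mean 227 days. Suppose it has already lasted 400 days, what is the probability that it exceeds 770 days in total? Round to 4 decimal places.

The rate is λ = 1/227 = 0.00440529 per day.
The exponential is memoryless, so the remaining time is again Exp(λ): the condition X > 400 is irrelevant.
P(X > 370) = e^(−1.63) ≈ 0.1959.

0.1959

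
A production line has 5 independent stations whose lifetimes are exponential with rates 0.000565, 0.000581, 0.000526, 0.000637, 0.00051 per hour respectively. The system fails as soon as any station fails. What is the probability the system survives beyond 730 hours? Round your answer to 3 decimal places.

0.128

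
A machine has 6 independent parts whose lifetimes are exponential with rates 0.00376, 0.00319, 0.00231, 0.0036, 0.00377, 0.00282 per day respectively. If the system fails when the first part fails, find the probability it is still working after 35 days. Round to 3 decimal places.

0.506

The time to first failure is exponential with rate Σλ = 0.00376 + 0.00319 + 0.00231 + 0.0036 + 0.00377 + 0.00282 = 0.01945.
P(min > 35) = e^(−0.01945·35) = e^(−0.68075) ≈ 0.506.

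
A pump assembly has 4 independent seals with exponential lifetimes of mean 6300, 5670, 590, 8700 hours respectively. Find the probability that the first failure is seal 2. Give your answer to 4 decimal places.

0.0822

Rates: λ_i = 1/mean_i → 0.00015873, 0.000176367, 0.00169492, 0.000114943; Σλ = 0.00214495.
P(seal 2 first) = λ_2/Σλ = 0.000176367/0.00214495 ≈ 0.0822.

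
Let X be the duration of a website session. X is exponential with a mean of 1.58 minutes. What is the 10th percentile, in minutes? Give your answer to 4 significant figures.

The rate is λ = 1/1.58 = 0.632911 per minute.
Set 1 − e^(−λt) = 0.1, so t = −ln(0.9)/λ = 0.10536/0.632911 ≈ 0.16647 minutes.

0.1665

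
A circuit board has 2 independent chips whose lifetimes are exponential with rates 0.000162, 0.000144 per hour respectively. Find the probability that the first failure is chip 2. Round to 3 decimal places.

0.471

The time to first failure is exponential with rate Σλ = 0.000162 + 0.000144 = 0.000306.
P(chip 2 first) = λ_2/Σλ = 0.000144/0.000306 ≈ 0.471.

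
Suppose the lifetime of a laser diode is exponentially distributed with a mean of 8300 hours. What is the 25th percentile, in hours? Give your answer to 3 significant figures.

The rate is λ = 1/8300 = 0.000120482 per hour.
Set 1 − e^(−λt) = 0.25, so t = −ln(0.75)/λ = 0.28768/0.000120482 ≈ 2387.76 hours.

2390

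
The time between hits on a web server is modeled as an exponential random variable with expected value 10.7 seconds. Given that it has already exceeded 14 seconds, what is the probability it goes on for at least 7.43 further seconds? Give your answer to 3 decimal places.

0.499

The rate is λ = 1/10.7 = 0.0934579 per second.
By the memoryless property, P(X > 14+7.43 | X > 14) = P(X > 7.43).
P(X > 7.43) = e^(−0.69439) ≈ 0.499.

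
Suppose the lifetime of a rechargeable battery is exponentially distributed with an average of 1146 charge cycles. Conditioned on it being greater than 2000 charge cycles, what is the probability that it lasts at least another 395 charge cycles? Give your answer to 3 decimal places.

0.708

The rate is λ = 1/1146 = 0.0008726 per charge cycle.
P(X > s+t | X > s) = e^(−λ(s+t))/e^(−λs) = e^(−λt), independent of s = 2000.
P(X > 395) = e^(−0.34468) ≈ 0.708.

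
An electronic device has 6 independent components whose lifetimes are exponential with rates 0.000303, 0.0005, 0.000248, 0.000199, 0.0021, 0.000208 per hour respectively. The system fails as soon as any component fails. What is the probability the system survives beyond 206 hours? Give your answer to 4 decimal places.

The time to first failure is exponential with rate Σλ = 0.000303 + 0.0005 + 0.000248 + 0.000199 + 0.0021 + 0.000208 = 0.003558.
P(min > 206) = e^(−0.003558·206) = e^(−0.73295) ≈ 0.4805.

0.4805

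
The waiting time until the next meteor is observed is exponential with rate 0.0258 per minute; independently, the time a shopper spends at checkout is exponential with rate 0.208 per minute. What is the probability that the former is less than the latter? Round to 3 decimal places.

0.110

λ_1 = 0.0258, λ_2 = 0.208.
For independent exponentials, P(the former < the latter) = λ_1/(λ_1+λ_2) = 0.0258/0.2338 ≈ 0.110.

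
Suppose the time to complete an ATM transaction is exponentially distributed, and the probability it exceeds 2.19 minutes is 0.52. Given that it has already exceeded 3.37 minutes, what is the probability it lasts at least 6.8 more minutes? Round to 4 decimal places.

0.1313

From e^(−λ·2.19) = 0.52, λ = −ln(0.52)/2.19 = 0.298597.
Memoryless: P(X > 3.37+6.8 | X > 3.37) = P(X > 6.8) = e^(−0.298597·6.8) ≈ 0.1313.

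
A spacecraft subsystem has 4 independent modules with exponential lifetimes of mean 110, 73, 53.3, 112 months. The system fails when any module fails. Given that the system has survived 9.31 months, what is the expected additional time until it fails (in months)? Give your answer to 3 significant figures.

19.8

First-failure rate Σλ = 1/110 + 1/73 + 1/53.3 + 1/112 = 0.0504798.
By memorylessness the expected residual is 1/Σλ = 19.8099 months, regardless of the 9.31 already elapsed.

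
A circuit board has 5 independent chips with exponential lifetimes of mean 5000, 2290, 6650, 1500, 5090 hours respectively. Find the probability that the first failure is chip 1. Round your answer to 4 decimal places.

0.1212

Rates: λ_i = 1/mean_i → 0.0002, 0.000436681, 0.000150376, 0.000666667, 0.000196464; Σλ = 0.00165019.
P(chip 1 first) = λ_1/Σλ = 0.0002/0.00165019 ≈ 0.1212.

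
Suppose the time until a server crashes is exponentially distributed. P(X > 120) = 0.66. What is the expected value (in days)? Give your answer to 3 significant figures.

e^(−λ·120) = 0.66 ⇒ λ = −ln(0.66)/120 = 0.00346263.
Mean = 1/λ = 288.798 days.

289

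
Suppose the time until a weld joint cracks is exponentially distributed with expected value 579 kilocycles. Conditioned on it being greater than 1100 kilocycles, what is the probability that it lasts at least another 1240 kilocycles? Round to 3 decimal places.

The rate is λ = 1/579 = 0.00172712 per kilocycle.
The exponential is memoryless, so the remaining time is again Exp(λ): the condition X > 1100 is irrelevant.
P(X > 1240) = e^(−2.1416) ≈ 0.117.

0.117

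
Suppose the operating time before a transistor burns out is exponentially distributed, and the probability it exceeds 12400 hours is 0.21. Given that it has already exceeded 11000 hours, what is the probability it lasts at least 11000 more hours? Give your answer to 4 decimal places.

From e^(−λ·12400) = 0.21, λ = −ln(0.21)/12400 = 0.000125859.
Memoryless: P(X > 11000+11000 | X > 11000) = P(X > 11000) = e^(−0.000125859·11000) ≈ 0.2505.

0.2505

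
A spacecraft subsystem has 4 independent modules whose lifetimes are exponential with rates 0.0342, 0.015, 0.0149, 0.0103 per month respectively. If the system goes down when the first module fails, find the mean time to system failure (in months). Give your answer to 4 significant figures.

The time to first failure is exponential with rate Σλ = 0.0342 + 0.015 + 0.0149 + 0.0103 = 0.0744.
E[min] = 1/Σλ = 1/0.0744 = 13.4409 months.

13.44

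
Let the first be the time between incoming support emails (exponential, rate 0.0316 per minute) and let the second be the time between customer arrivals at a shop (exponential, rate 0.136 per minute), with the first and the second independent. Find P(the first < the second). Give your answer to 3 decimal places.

λ_1 = 0.0316, λ_2 = 0.136.
For independent exponentials, P(the first < the second) = λ_1/(λ_1+λ_2) = 0.0316/0.1676 ≈ 0.189.

0.189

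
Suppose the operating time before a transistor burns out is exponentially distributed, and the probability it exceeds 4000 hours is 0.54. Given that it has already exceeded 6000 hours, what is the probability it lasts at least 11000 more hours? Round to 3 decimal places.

From e^(−λ·4000) = 0.54, λ = −ln(0.54)/4000 = 0.000154047.
Memoryless: P(X > 6000+11000 | X > 6000) = P(X > 11000) = e^(−0.000154047·11000) ≈ 0.184.

0.184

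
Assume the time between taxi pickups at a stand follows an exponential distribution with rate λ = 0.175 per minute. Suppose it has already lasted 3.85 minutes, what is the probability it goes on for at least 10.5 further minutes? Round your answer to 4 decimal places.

0.1592

By the memoryless property, P(X > 3.85+10.5 | X > 3.85) = P(X > 10.5).
P(X > 10.5) = e^(−1.8375) ≈ 0.1592.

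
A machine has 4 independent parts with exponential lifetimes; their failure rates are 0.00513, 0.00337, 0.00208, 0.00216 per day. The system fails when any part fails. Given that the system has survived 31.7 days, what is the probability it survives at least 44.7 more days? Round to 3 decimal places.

Time to first failure ~ Exp(Σλ) with Σλ = 0.01274.
By memorylessness, P(T > 31.7+44.7 | T > 31.7) = P(T > 44.7) = e^(−0.01274·44.7) ≈ 0.566.

0.566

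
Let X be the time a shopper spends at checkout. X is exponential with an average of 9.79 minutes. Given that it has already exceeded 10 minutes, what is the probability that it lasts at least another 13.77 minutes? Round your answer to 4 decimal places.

0.2450

The rate is λ = 1/9.79 = 0.102145 per minute.
The exponential is memoryless, so the remaining time is again Exp(λ): the condition X > 10 is irrelevant.
P(X > 13.77) = e^(−1.4065) ≈ 0.2450.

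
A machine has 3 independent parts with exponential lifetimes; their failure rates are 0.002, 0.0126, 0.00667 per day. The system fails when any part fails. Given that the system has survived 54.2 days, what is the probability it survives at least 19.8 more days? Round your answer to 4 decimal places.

0.6563

Time to first failure ~ Exp(Σλ) with Σλ = 0.02127.
By memorylessness, P(T > 54.2+19.8 | T > 54.2) = P(T > 19.8) = e^(−0.02127·19.8) ≈ 0.6563.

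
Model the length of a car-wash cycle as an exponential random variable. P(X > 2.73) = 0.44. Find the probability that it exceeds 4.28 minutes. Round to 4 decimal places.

0.2761

e^(−λ·2.73) = 0.44 ⇒ λ = −ln(0.44)/2.73 = 0.300725.
P(X > 4.28) = e^(−0.300725·4.28) = e^(−1.2871) ≈ 0.2761.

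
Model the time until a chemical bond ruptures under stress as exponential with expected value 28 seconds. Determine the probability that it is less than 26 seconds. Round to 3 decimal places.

0.605

The rate is λ = 1/28 = 0.0357143 per second.
P(X ≤ 26) = 1 − e^(−λ·26) = 1 − e^(−0.92857) ≈ 0.605.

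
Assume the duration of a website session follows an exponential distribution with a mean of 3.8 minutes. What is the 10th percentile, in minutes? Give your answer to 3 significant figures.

0.400

The rate is λ = 1/3.8 = 0.263158 per minute.
Set 1 − e^(−λt) = 0.1, so t = −ln(0.9)/λ = 0.10536/0.263158 ≈ 0.40037 minutes.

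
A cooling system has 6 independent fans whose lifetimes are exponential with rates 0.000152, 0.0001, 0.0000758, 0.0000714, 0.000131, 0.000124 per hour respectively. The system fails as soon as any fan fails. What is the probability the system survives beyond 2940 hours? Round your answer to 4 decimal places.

0.1461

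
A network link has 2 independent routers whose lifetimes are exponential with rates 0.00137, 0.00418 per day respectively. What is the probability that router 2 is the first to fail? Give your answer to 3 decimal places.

0.753

The time to first failure is exponential with rate Σλ = 0.00137 + 0.00418 = 0.00555.
P(router 2 first) = λ_2/Σλ = 0.00418/0.00555 ≈ 0.753.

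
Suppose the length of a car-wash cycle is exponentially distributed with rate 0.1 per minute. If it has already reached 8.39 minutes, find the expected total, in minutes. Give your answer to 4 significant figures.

By memorylessness, E[X | X > 8.39] = 8.39 + 1/λ = 8.39 + 10 = 18.39 minutes.

18.39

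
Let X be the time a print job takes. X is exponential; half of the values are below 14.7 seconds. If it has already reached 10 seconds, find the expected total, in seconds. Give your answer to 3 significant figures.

31.2

For an exponential, median = ln(2)/λ, so λ = ln 2 / 14.7 = 0.0471529 per second.
By memorylessness, E[X | X > 10] = 10 + 1/λ = 10 + 21.2076 = 31.2076 seconds.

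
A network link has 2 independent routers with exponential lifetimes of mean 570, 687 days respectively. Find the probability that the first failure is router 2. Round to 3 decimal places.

0.453

Rates: λ_i = 1/mean_i → 0.00175439, 0.0014556; Σλ = 0.00320999.
P(router 2 first) = λ_2/Σλ = 0.0014556/0.00320999 ≈ 0.453.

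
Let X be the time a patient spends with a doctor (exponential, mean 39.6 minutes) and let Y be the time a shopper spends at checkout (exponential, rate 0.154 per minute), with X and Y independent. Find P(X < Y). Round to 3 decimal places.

0.141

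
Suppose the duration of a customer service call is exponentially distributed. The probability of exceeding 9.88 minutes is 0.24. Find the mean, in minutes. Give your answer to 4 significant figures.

6.923

e^(−λ·9.88) = 0.24 ⇒ λ = −ln(0.24)/9.88 = 0.144445.
Mean = 1/λ = 6.92305 minutes.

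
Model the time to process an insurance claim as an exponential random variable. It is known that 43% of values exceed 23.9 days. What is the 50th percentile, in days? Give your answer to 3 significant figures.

19.6

e^(−λ·23.9) = 0.43 ⇒ λ = −ln(0.43)/23.9 = 0.0353126.
50th percentile: 1 − e^(−λt) = 0.5, t = −ln(0.5)/λ = 19.6289 days.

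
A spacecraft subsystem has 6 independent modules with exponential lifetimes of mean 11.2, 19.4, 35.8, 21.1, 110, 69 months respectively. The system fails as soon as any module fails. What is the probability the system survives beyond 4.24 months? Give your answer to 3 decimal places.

The first failure time is exponential with rate Σλ_i = 1/11.2 + 1/19.4 + 1/35.8 + 1/21.1 + 1/110 + 1/69 = 0.239742 per month.
P(min > 4.24) = e^(−0.239742·4.24) = e^(−1.0165) ≈ 0.362.

0.362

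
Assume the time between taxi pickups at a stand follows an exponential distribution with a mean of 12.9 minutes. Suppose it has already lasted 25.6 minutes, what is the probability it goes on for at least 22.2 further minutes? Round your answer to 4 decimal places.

The rate is λ = 1/12.9 = 0.0775194 per minute.
The exponential is memoryless, so the remaining time is again Exp(λ): the condition X > 25.6 is irrelevant.
P(X > 22.2) = e^(−1.7209) ≈ 0.1789.

0.1789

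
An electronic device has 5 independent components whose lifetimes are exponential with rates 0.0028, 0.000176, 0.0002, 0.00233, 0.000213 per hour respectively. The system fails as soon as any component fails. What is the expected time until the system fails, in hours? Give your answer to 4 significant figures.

174.9

The time to first failure is exponential with rate Σλ = 0.0028 + 0.000176 + 0.0002 + 0.00233 + 0.000213 = 0.005719.
E[min] = 1/Σλ = 1/0.005719 = 174.856 hours.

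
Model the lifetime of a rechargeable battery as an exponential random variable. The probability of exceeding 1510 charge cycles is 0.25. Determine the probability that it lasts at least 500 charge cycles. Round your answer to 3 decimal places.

0.632

e^(−λ·1510) = 0.25 ⇒ λ = −ln(0.25)/1510 = 0.000918076.
P(X > 500) = e^(−0.000918076·500) = e^(−0.45904) ≈ 0.632.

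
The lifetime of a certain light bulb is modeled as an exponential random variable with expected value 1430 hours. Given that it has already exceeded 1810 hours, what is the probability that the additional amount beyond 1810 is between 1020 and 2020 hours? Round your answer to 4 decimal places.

The rate is λ = 1/1430 = 0.000699301 per hour.
Memoryless: the residual past 1810 is again Exp(λ).
P(1020 < residual < 2020) = e^(−λ·1020) − e^(−λ·2020) = 0.49003 − 0.24351 ≈ 0.2465.

0.2465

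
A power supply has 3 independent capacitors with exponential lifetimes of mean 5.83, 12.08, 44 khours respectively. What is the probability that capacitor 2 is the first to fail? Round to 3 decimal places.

0.299

Rates: λ_i = 1/mean_i → 0.171527, 0.0827815, 0.0227273; Σλ = 0.277035.
P(capacitor 2 first) = λ_2/Σλ = 0.0827815/0.277035 ≈ 0.299.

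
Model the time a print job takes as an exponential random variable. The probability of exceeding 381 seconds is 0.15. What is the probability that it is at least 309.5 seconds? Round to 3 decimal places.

0.214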